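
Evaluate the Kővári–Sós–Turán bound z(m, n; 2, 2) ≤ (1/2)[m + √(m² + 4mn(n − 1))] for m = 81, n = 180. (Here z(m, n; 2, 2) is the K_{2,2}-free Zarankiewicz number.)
z(81, 180; 2, 2) ≤ (1/2)[81 + √(81² + 4·81·180·179)] = (1/2)[81 + √10445841] = 1656.5013

Kővári–Sós–Turán: let r_1, ..., r_81 be the row sums and z = Σ r_i the total number of 1s. Each pair of columns can share at most one row with both entries 1 (else a 2×2 all-ones block appears), so Σ_i C(r_i, 2) ≤ C(180, 2) = 16110. By convexity Σ_i C(r_i, 2) ≥ 81·C(z/81, 2) = z(z − 81)/(2·81), giving z² − 81z − 81·180·179 ≤ 0 and hence z ≤ (1/2)[81 + √(6561 + 4·2609820)] = (1/2)[81 + √10445841] ≈ (1/2)(81 + 3232.0026) = 1656.5013.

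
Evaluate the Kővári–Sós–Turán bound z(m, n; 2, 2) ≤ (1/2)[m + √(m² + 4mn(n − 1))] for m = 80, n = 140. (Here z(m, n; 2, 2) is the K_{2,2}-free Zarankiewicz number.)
z(80, 140; 2, 2) ≤ (1/2)[80 + √(80² + 4·80·140·139)] = (1/2)[80 + √6233600] = 1288.3589

Kővári–Sós–Turán: let r_1, ..., r_80 be the row sums and z = Σ r_i the total number of 1s. Each pair of columns can share at most one row with both entries 1 (else a 2×2 all-ones block appears), so Σ_i C(r_i, 2) ≤ C(140, 2) = 9730. By convexity Σ_i C(r_i, 2) ≥ 80·C(z/80, 2) = z(z − 80)/(2·80), giving z² − 80z − 80·140·139 ≤ 0 and hence z ≤ (1/2)[80 + √(6400 + 4·1556800)] = (1/2)[80 + √6233600] ≈ (1/2)(80 + 2496.7178) = 1288.3589.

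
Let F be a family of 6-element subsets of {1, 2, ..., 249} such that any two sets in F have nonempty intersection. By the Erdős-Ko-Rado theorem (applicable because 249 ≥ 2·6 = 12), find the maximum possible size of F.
max |F| = C(248, 5) = 7506861544

Erdős-Ko-Rado (1961): when n ≥ 2k, max |F| = C(n−1, k−1). The bound is attained by the star {A : i ∈ A} for any fixed i ∈ [n]. Here C(249−1, 6−1) = C(248, 5) = 7506861544.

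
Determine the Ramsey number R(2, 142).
R(2, 142) = 142

R(2, k) = k for all k ≥ 2: in a 2-colouring of K_k, either some edge is red (a red K_2) or all edges are blue (a blue K_k). And K_{141} coloured all-blue has no blue K_142, so R(2, 142) > 141. Hence R(2, 142) = 142.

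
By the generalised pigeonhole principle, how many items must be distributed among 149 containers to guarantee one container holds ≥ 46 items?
n = (46 − 1)·149 + 1 = 6706

By the generalised pigeonhole principle, to guarantee some box contains ≥ r objects we need more than (r − 1) · k objects total. Threshold: n = (r − 1) · k + 1. With r = 46 and k = 149: n = 45 · 149 + 1 = 6705 + 1 = 6706. For n = 6705 = 45 · 149, we can put exactly 45 objects in every box, avoiding 46 in any single one — so 6706 is tight.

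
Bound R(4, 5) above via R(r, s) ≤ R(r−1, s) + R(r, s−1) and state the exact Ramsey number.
R(4, 5) ≤ R(3, 5) + R(4, 4) = 14 + 18 = 32; exact value R(4, 5) = 25.

The Erdős–Szekeres recurrence R(r, s) ≤ R(r−1, s) + R(r, s−1) applied to (r, s) = (4, 5) gives
  R(4, 5) ≤ R(3, 5) + R(4, 4) = 14 + 18 = 32.
(Recall R(2, k) = k and R is symmetric.) The recurrence is not tight here (it gives 32, but the exact value is R(4, 5) = 25); the tight upper bound requires a sharper argument than the simple recurrence, combined with a lower-bound construction on K_{24}.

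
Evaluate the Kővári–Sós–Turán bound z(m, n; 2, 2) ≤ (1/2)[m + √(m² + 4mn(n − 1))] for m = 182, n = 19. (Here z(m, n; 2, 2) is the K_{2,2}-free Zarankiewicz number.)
z(182, 19; 2, 2) ≤ (1/2)[182 + √(182² + 4·182·19·18)] = (1/2)[182 + √282100] = 356.5654

Kővári–Sós–Turán: let r_1, ..., r_182 be the row sums and z = Σ r_i the total number of 1s. Each pair of columns can share at most one row with both entries 1 (else a 2×2 all-ones block appears), so Σ_i C(r_i, 2) ≤ C(19, 2) = 171. By convexity Σ_i C(r_i, 2) ≥ 182·C(z/182, 2) = z(z − 182)/(2·182), giving z² − 182z − 182·19·18 ≤ 0 and hence z ≤ (1/2)[182 + √(33124 + 4·62244)] = (1/2)[182 + √282100] ≈ (1/2)(182 + 531.1309) = 356.5654.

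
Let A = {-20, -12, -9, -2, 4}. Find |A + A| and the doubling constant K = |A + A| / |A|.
K = |A + A| / |A| = 15/5 = 3

Enumerate A + A = {a + b : a, b ∈ A}. With |A| = 5, there are |A|^2 = 25 ordered sum pairs; collecting distinct values, A + A = {-40, -32, -29, -24, -22, -21, -18, -16, -14, -11, -8, -5, -4, 2, 8}, so |A + A| = 15. Thus K = 15/5 = 3. For comparison, the minimum possible |A + A| over all 5-element sets is 2·5 − 1 = 9 (so min K = 9/5), attained only by arithmetic progressions.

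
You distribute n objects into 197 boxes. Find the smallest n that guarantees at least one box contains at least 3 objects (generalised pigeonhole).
n = (3 − 1)·197 + 1 = 395

By the generalised pigeonhole principle, to guarantee some box contains ≥ r objects we need more than (r − 1) · k objects total. Threshold: n = (r − 1) · k + 1. With r = 3 and k = 197: n = 2 · 197 + 1 = 394 + 1 = 395. For n = 394 = 2 · 197, we can put exactly 2 objects in every box, avoiding 3 in any single one — so 395 is tight.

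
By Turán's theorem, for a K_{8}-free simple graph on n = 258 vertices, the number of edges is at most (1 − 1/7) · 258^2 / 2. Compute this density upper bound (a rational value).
Turán density bound = (6/7) · 258^2/2 = 199692/7 ≈ 28527.4286

Turán's theorem: ex(n, K_{r+1}) is achieved by the complete r-partite Turán graph T(n, r) with parts as balanced as possible, and is at most (1 − 1/r) · n^2/2. For r = 7, n = 258: the density bound is (6/7) · 66564/2 = 199692/7 ≈ 28527.4286. The integer-valued extremum is e(T(258, 7)) = 28527, which is strictly less than the density bound 199692/7 since 7 ∤ 258 (the parts of T(258, 7) cannot all be equal).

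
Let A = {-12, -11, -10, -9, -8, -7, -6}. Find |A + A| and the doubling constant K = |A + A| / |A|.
K = |A + A| / |A| = 13/7

Enumerate A + A = {a + b : a, b ∈ A}. With |A| = 7, there are |A|^2 = 49 ordered sum pairs; collecting distinct values, A + A = {-24, -23, -22, -21, -20, -19, -18, -17, -16, -15, -14, -13, -12}, so |A + A| = 13. Thus K = 13/7. Here |A + A| = 2|A| − 1 = 13, the minimum possible — so K = 13/7 is minimal, which holds iff A is an arithmetic progression.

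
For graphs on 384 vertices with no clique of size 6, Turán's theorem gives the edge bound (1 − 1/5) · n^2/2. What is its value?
Turán density bound = (4/5) · 384^2/2 = 294912/5 ≈ 58982.4

Turán's theorem: ex(n, K_{r+1}) is achieved by the complete r-partite Turán graph T(n, r) with parts as balanced as possible, and is at most (1 − 1/r) · n^2/2. For r = 5, n = 384: the density bound is (4/5) · 147456/2 = 294912/5 ≈ 58982.4. The integer-valued extremum is e(T(384, 5)) = 58982, which is strictly less than the density bound 294912/5 since 5 ∤ 384 (the parts of T(384, 5) cannot all be equal).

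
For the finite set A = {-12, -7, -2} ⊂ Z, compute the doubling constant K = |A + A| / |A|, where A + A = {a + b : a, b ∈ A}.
K = |A + A| / |A| = 5/3

Enumerate A + A = {a + b : a, b ∈ A}. With |A| = 3, there are |A|^2 = 9 ordered sum pairs; collecting distinct values, A + A = {-24, -19, -14, -9, -4}, so |A + A| = 5. Thus K = 5/3. Here |A + A| = 2|A| − 1 = 5, the minimum possible — so K = 5/3 is minimal, which holds iff A is an arithmetic progression.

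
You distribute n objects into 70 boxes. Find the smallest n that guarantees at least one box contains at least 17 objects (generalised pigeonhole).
n = (17 − 1)·70 + 1 = 1121

By the generalised pigeonhole principle, to guarantee some box contains ≥ r objects we need more than (r − 1) · k objects total. Threshold: n = (r − 1) · k + 1. With r = 17 and k = 70: n = 16 · 70 + 1 = 1120 + 1 = 1121. For n = 1120 = 16 · 70, we can put exactly 16 objects in every box, avoiding 17 in any single one — so 1121 is tight.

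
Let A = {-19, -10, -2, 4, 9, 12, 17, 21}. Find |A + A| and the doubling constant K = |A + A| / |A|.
K = |A + A| / |A| = 32/8 = 4

Enumerate A + A = {a + b : a, b ∈ A}. With |A| = 8, there are |A|^2 = 64 ordered sum pairs; collecting distinct values, A + A = {-38, -29, -21, -20, -15, -12, -10, -7, -6, -4, -2, -1, 2, 7, 8, 10, 11, 13, 15, 16, 18, 19, 21, 24, 25, 26, 29, 30, 33, 34, 38, 42}, so |A + A| = 32. Thus K = 32/8 = 4. For comparison, the minimum possible |A + A| over all 8-element sets is 2·8 − 1 = 15 (so min K = 15/8), attained only by arithmetic progressions.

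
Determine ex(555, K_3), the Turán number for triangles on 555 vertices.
ex(555, K_3) = ⌊555^2/4⌋ = 77006

Mantel (1907): a triangle-free graph on n vertices has at most ⌊n^2/4⌋ edges, with equality for the complete bipartite graph K_{⌊n/2⌋, ⌈n/2⌉}. For n = 555: ⌊555^2/4⌋ = ⌊308025/4⌋ = 77006. The extremal graph is K_{277, 278}, which has 277·278 = 77006 edges.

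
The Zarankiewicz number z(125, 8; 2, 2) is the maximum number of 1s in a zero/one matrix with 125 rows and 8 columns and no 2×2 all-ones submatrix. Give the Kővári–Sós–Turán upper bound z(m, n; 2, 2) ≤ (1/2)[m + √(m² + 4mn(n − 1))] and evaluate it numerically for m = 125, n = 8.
z(125, 8; 2, 2) ≤ (1/2)[125 + √(125² + 4·125·8·7)] = (1/2)[125 + √43625] = 166.933

Kővári–Sós–Turán: let r_1, ..., r_125 be the row sums and z = Σ r_i the total number of 1s. Each pair of columns can share at most one row with both entries 1 (else a 2×2 all-ones block appears), so Σ_i C(r_i, 2) ≤ C(8, 2) = 28. By convexity Σ_i C(r_i, 2) ≥ 125·C(z/125, 2) = z(z − 125)/(2·125), giving z² − 125z − 125·8·7 ≤ 0 and hence z ≤ (1/2)[125 + √(15625 + 4·7000)] = (1/2)[125 + √43625] ≈ (1/2)(125 + 208.866) = 166.933.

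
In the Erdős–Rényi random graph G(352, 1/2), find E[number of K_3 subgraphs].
E[# K_3] = C(352, 3) · (1/2)^C(3, 2) = 7207200 / 2^3 = 900900

For each 3-subset S of vertices (there are C(352, 3) = 7207200 such S), let X_S = 1 if S induces a K_3 (all C(3, 2) = 3 edges present). Then P(X_S = 1) = (1/2)^3 = 1/8. By linearity of expectation, E[# K_3] = C(352, 3) · (1/2)^3 = 7207200 / 8 = 900900.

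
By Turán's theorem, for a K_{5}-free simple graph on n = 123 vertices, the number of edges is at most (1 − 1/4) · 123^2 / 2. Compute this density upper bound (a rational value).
Turán density bound = (3/4) · 123^2/2 = 45387/8 ≈ 5673.375

Turán's theorem: ex(n, K_{r+1}) is achieved by the complete r-partite Turán graph T(n, r) with parts as balanced as possible, and is at most (1 − 1/r) · n^2/2. For r = 4, n = 123: the density bound is (3/4) · 15129/2 = 45387/8 ≈ 5673.375. The integer-valued extremum is e(T(123, 4)) = 5673, which is strictly less than the density bound 45387/8 since 4 ∤ 123 (the parts of T(123, 4) cannot all be equal).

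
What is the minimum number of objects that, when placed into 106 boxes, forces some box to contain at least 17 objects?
n = (17 − 1)·106 + 1 = 1697

By the generalised pigeonhole principle, to guarantee some box contains ≥ r objects we need more than (r − 1) · k objects total. Threshold: n = (r − 1) · k + 1. With r = 17 and k = 106: n = 16 · 106 + 1 = 1696 + 1 = 1697. For n = 1696 = 16 · 106, we can put exactly 16 objects in every box, avoiding 17 in any single one — so 1697 is tight.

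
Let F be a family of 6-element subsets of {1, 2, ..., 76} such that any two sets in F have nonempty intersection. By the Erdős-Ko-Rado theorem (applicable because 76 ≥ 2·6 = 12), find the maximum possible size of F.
max |F| = C(75, 5) = 17259390

The Erdős-Ko-Rado theorem states: for n ≥ 2k, an intersecting family of k-subsets of an n-element set has size at most C(n − 1, k − 1), with equality for 'star' families {A ⊆ [n] : |A| = k, i ∈ A} (fix an element i). For n = 76, k = 6: C(75, 5) = 17259390.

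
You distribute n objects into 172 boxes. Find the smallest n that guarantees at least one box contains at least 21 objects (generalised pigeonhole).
n = (21 − 1)·172 + 1 = 3441

By the generalised pigeonhole principle, to guarantee some box contains ≥ r objects we need more than (r − 1) · k objects total. Threshold: n = (r − 1) · k + 1. With r = 21 and k = 172: n = 20 · 172 + 1 = 3440 + 1 = 3441. For n = 3440 = 20 · 172, we can put exactly 20 objects in every box, avoiding 21 in any single one — so 3441 is tight.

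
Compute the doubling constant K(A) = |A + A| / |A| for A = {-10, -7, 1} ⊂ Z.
K = |A + A| / |A| = 6/3 = 2

Enumerate A + A = {a + b : a, b ∈ A}. With |A| = 3, there are |A|^2 = 9 ordered sum pairs; collecting distinct values, A + A = {-20, -17, -14, -9, -6, 2}, so |A + A| = 6. Thus K = 6/3 = 2. For comparison, the minimum possible |A + A| over all 3-element sets is 2·3 − 1 = 5 (so min K = 5/3), attained only by arithmetic progressions.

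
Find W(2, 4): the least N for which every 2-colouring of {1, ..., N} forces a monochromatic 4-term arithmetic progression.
W(2, 4) = 35

This is a classical value, W(2, 4) = 35, established by combining an explicit 2-colouring of {1, ..., 34} with no monochromatic 4-AP (giving the lower bound W(2, 4) > 34) and a finite case analysis / exhaustive computer search showing every 2-colouring of {1, ..., 35} has such an AP.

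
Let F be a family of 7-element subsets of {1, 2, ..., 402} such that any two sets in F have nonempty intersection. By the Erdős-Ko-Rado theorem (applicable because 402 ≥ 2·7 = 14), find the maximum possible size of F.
max |F| = C(401, 6) = 5561776438680

The Erdős-Ko-Rado theorem states: for n ≥ 2k, an intersecting family of k-subsets of an n-element set has size at most C(n − 1, k − 1), with equality for 'star' families {A ⊆ [n] : |A| = k, i ∈ A} (fix an element i). For n = 402, k = 7: C(401, 6) = 5561776438680.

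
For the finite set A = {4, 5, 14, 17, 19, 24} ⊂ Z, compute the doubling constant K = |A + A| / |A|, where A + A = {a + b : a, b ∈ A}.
K = |A + A| / |A| = 19/6

Enumerate A + A = {a + b : a, b ∈ A}. With |A| = 6, there are |A|^2 = 36 ordered sum pairs; collecting distinct values, A + A = {8, 9, 10, 18, 19, 21, 22, 23, 24, 28, 29, 31, 33, 34, 36, 38, 41, 43, 48}, so |A + A| = 19. Thus K = 19/6. For comparison, the minimum possible |A + A| over all 6-element sets is 2·6 − 1 = 11 (so min K = 11/6), attained only by arithmetic progressions.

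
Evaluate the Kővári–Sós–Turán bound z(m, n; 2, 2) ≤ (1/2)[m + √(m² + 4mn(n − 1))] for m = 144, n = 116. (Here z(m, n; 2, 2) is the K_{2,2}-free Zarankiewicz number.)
z(144, 116; 2, 2) ≤ (1/2)[144 + √(144² + 4·144·116·115)] = (1/2)[144 + √7704576] = 1459.8559

Kővári–Sós–Turán: let r_1, ..., r_144 be the row sums and z = Σ r_i the total number of 1s. Each pair of columns can share at most one row with both entries 1 (else a 2×2 all-ones block appears), so Σ_i C(r_i, 2) ≤ C(116, 2) = 6670. By convexity Σ_i C(r_i, 2) ≥ 144·C(z/144, 2) = z(z − 144)/(2·144), giving z² − 144z − 144·116·115 ≤ 0 and hence z ≤ (1/2)[144 + √(20736 + 4·1920960)] = (1/2)[144 + √7704576] ≈ (1/2)(144 + 2775.7118) = 1459.8559.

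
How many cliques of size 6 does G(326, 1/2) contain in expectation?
E[# K_6] = C(326, 6) · (1/2)^C(6, 2) = 1591757486865 / 2^15 ≈ 48576583.461456

For each 6-subset S of vertices (there are C(326, 6) = 1591757486865 such S), let X_S = 1 if S induces a K_6 (all C(6, 2) = 15 edges present). Then P(X_S = 1) = (1/2)^15 = 1/32768. By linearity of expectation, E[# K_6] = C(326, 6) · (1/2)^15 = 1591757486865 / 32768 ≈ 48576583.461456.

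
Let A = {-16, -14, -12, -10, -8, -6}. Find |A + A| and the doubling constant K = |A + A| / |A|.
K = |A + A| / |A| = 11/6

Enumerate A + A = {a + b : a, b ∈ A}. With |A| = 6, there are |A|^2 = 36 ordered sum pairs; collecting distinct values, A + A = {-32, -30, -28, -26, -24, -22, -20, -18, -16, -14, -12}, so |A + A| = 11. Thus K = 11/6. Here |A + A| = 2|A| − 1 = 11, the minimum possible — so K = 11/6 is minimal, which holds iff A is an arithmetic progression.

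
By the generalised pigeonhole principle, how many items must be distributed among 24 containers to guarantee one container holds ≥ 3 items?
n = (3 − 1)·24 + 1 = 49

By the generalised pigeonhole principle, to guarantee some box contains ≥ r objects we need more than (r − 1) · k objects total. Threshold: n = (r − 1) · k + 1. With r = 3 and k = 24: n = 2 · 24 + 1 = 48 + 1 = 49. For n = 48 = 2 · 24, we can put exactly 2 objects in every box, avoiding 3 in any single one — so 49 is tight.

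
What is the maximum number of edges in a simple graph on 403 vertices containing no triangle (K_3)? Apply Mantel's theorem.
ex(403, K_3) = ⌊403^2/4⌋ = 40602

Mantel (1907): a triangle-free graph on n vertices has at most ⌊n^2/4⌋ edges, with equality for the complete bipartite graph K_{⌊n/2⌋, ⌈n/2⌉}. For n = 403: ⌊403^2/4⌋ = ⌊162409/4⌋ = 40602. The extremal graph is K_{201, 202}, which has 201·202 = 40602 edges.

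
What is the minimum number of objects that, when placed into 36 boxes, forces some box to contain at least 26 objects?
n = (26 − 1)·36 + 1 = 901

By the generalised pigeonhole principle, to guarantee some box contains ≥ r objects we need more than (r − 1) · k objects total. Threshold: n = (r − 1) · k + 1. With r = 26 and k = 36: n = 25 · 36 + 1 = 900 + 1 = 901. For n = 900 = 25 · 36, we can put exactly 25 objects in every box, avoiding 26 in any single one — so 901 is tight.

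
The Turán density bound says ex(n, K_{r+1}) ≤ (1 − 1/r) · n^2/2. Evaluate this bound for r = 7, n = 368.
Turán density bound = (6/7) · 368^2/2 = 406272/7 ≈ 58038.8571

Turán's theorem: ex(n, K_{r+1}) is achieved by the complete r-partite Turán graph T(n, r) with parts as balanced as possible, and is at most (1 − 1/r) · n^2/2. For r = 7, n = 368: the density bound is (6/7) · 135424/2 = 406272/7 ≈ 58038.8571. The integer-valued extremum is e(T(368, 7)) = 58038, which is strictly less than the density bound 406272/7 since 7 ∤ 368 (the parts of T(368, 7) cannot all be equal).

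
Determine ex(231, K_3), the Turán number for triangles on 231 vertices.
ex(231, K_3) = ⌊231^2/4⌋ = 13340

Mantel (1907): a triangle-free graph on n vertices has at most ⌊n^2/4⌋ edges, with equality for the complete bipartite graph K_{⌊n/2⌋, ⌈n/2⌉}. For n = 231: ⌊231^2/4⌋ = ⌊53361/4⌋ = 13340. The extremal graph is K_{115, 116}, which has 115·116 = 13340 edges.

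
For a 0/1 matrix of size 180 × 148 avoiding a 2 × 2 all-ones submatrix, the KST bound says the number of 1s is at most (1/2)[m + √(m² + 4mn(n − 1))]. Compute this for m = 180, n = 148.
z(180, 148; 2, 2) ≤ (1/2)[180 + √(180² + 4·180·148·147)] = (1/2)[180 + √15696720] = 2070.9543

Kővári–Sós–Turán: let r_1, ..., r_180 be the row sums and z = Σ r_i the total number of 1s. Each pair of columns can share at most one row with both entries 1 (else a 2×2 all-ones block appears), so Σ_i C(r_i, 2) ≤ C(148, 2) = 10878. By convexity Σ_i C(r_i, 2) ≥ 180·C(z/180, 2) = z(z − 180)/(2·180), giving z² − 180z − 180·148·147 ≤ 0 and hence z ≤ (1/2)[180 + √(32400 + 4·3916080)] = (1/2)[180 + √15696720] ≈ (1/2)(180 + 3961.9086) = 2070.9543.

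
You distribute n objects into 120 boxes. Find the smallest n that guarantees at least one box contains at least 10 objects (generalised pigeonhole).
n = (10 − 1)·120 + 1 = 1081

By the generalised pigeonhole principle, to guarantee some box contains ≥ r objects we need more than (r − 1) · k objects total. Threshold: n = (r − 1) · k + 1. With r = 10 and k = 120: n = 9 · 120 + 1 = 1080 + 1 = 1081. For n = 1080 = 9 · 120, we can put exactly 9 objects in every box, avoiding 10 in any single one — so 1081 is tight.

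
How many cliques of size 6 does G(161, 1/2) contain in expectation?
E[# K_6] = C(161, 6) · (1/2)^C(6, 2) = 22013638192 / 2^15 = 1375852387/2048 ≈ 671802.923340

For each 6-subset S of vertices (there are C(161, 6) = 22013638192 such S), let X_S = 1 if S induces a K_6 (all C(6, 2) = 15 edges present). Then P(X_S = 1) = (1/2)^15 = 1/32768. By linearity of expectation, E[# K_6] = C(161, 6) · (1/2)^15 = 22013638192 / 32768 = 1375852387/2048 ≈ 671802.923340.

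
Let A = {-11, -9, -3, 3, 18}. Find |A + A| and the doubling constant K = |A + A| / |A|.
K = |A + A| / |A| = 14/5

Enumerate A + A = {a + b : a, b ∈ A}. With |A| = 5, there are |A|^2 = 25 ordered sum pairs; collecting distinct values, A + A = {-22, -20, -18, -14, -12, -8, -6, 0, 6, 7, 9, 15, 21, 36}, so |A + A| = 14. Thus K = 14/5. For comparison, the minimum possible |A + A| over all 5-element sets is 2·5 − 1 = 9 (so min K = 9/5), attained only by arithmetic progressions.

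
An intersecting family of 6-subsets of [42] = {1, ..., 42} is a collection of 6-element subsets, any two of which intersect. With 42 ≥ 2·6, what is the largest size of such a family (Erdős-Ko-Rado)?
max |F| = C(41, 5) = 749398

The Erdős-Ko-Rado theorem states: for n ≥ 2k, an intersecting family of k-subsets of an n-element set has size at most C(n − 1, k − 1), with equality for 'star' families {A ⊆ [n] : |A| = k, i ∈ A} (fix an element i). For n = 42, k = 6: C(41, 5) = 749398.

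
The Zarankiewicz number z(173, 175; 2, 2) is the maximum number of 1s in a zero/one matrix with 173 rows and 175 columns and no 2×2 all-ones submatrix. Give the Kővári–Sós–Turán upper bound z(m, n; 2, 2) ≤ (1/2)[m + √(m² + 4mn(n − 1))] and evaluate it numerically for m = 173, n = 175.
z(173, 175; 2, 2) ≤ (1/2)[173 + √(173² + 4·173·175·174)] = (1/2)[173 + √21101329] = 2383.3091

Kővári–Sós–Turán: let r_1, ..., r_173 be the row sums and z = Σ r_i the total number of 1s. Each pair of columns can share at most one row with both entries 1 (else a 2×2 all-ones block appears), so Σ_i C(r_i, 2) ≤ C(175, 2) = 15225. By convexity Σ_i C(r_i, 2) ≥ 173·C(z/173, 2) = z(z − 173)/(2·173), giving z² − 173z − 173·175·174 ≤ 0 and hence z ≤ (1/2)[173 + √(29929 + 4·5267850)] = (1/2)[173 + √21101329] ≈ (1/2)(173 + 4593.6183) = 2383.3091.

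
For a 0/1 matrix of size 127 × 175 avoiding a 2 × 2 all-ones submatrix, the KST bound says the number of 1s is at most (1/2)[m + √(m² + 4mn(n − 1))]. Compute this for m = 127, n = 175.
z(127, 175; 2, 2) ≤ (1/2)[127 + √(127² + 4·127·175·174)] = (1/2)[127 + √15484729] = 2031.032

Kővári–Sós–Turán: let r_1, ..., r_127 be the row sums and z = Σ r_i the total number of 1s. Each pair of columns can share at most one row with both entries 1 (else a 2×2 all-ones block appears), so Σ_i C(r_i, 2) ≤ C(175, 2) = 15225. By convexity Σ_i C(r_i, 2) ≥ 127·C(z/127, 2) = z(z − 127)/(2·127), giving z² − 127z − 127·175·174 ≤ 0 and hence z ≤ (1/2)[127 + √(16129 + 4·3867150)] = (1/2)[127 + √15484729] ≈ (1/2)(127 + 3935.064) = 2031.032.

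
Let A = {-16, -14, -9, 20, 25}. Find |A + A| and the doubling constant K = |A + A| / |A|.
K = |A + A| / |A| = 14/5

Enumerate A + A = {a + b : a, b ∈ A}. With |A| = 5, there are |A|^2 = 25 ordered sum pairs; collecting distinct values, A + A = {-32, -30, -28, -25, -23, -18, 4, 6, 9, 11, 16, 40, 45, 50}, so |A + A| = 14. Thus K = 14/5. For comparison, the minimum possible |A + A| over all 5-element sets is 2·5 − 1 = 9 (so min K = 9/5), attained only by arithmetic progressions.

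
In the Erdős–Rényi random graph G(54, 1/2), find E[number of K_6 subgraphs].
E[# K_6] = C(54, 6) · (1/2)^C(6, 2) = 25827165 / 2^15 ≈ 788.182526

For each 6-subset S of vertices (there are C(54, 6) = 25827165 such S), let X_S = 1 if S induces a K_6 (all C(6, 2) = 15 edges present). Then P(X_S = 1) = (1/2)^15 = 1/32768. By linearity of expectation, E[# K_6] = C(54, 6) · (1/2)^15 = 25827165 / 32768 ≈ 788.182526.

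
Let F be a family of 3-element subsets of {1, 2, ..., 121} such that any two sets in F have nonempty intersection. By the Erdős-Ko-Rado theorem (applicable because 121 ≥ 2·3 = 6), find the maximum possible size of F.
max |F| = C(120, 2) = 7140

The Erdős-Ko-Rado theorem states: for n ≥ 2k, an intersecting family of k-subsets of an n-element set has size at most C(n − 1, k − 1), with equality for 'star' families {A ⊆ [n] : |A| = k, i ∈ A} (fix an element i). For n = 121, k = 3: C(120, 2) = 7140.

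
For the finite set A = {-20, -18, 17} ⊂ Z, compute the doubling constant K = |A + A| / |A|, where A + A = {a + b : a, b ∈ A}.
K = |A + A| / |A| = 6/3 = 2

Enumerate A + A = {a + b : a, b ∈ A}. With |A| = 3, there are |A|^2 = 9 ordered sum pairs; collecting distinct values, A + A = {-40, -38, -36, -3, -1, 34}, so |A + A| = 6. Thus K = 6/3 = 2. For comparison, the minimum possible |A + A| over all 3-element sets is 2·3 − 1 = 5 (so min K = 5/3), attained only by arithmetic progressions.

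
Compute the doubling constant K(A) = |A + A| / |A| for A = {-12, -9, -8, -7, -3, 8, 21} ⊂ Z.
K = |A + A| / |A| = 26/7

Enumerate A + A = {a + b : a, b ∈ A}. With |A| = 7, there are |A|^2 = 49 ordered sum pairs; collecting distinct values, A + A = {-24, -21, -20, -19, -18, -17, -16, -15, -14, -12, -11, -10, -6, -4, -1, 0, 1, 5, 9, 12, 13, 14, 16, 18, 29, 42}, so |A + A| = 26. Thus K = 26/7. For comparison, the minimum possible |A + A| over all 7-element sets is 2·7 − 1 = 13 (so min K = 13/7), attained only by arithmetic progressions.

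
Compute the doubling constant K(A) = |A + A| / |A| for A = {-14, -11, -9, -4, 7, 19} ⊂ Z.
K = |A + A| / |A| = 20/6 = 10/3

Enumerate A + A = {a + b : a, b ∈ A}. With |A| = 6, there are |A|^2 = 36 ordered sum pairs; collecting distinct values, A + A = {-28, -25, -23, -22, -20, -18, -15, -13, -8, -7, -4, -2, 3, 5, 8, 10, 14, 15, 26, 38}, so |A + A| = 20. Thus K = 20/6 = 10/3. For comparison, the minimum possible |A + A| over all 6-element sets is 2·6 − 1 = 11 (so min K = 11/6), attained only by arithmetic progressions.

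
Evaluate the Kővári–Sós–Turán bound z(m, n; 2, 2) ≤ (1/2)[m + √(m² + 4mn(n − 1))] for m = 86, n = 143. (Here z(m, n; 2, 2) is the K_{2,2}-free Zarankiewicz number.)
z(86, 143; 2, 2) ≤ (1/2)[86 + √(86² + 4·86·143·142)] = (1/2)[86 + √6992660] = 1365.1819

Kővári–Sós–Turán: let r_1, ..., r_86 be the row sums and z = Σ r_i the total number of 1s. Each pair of columns can share at most one row with both entries 1 (else a 2×2 all-ones block appears), so Σ_i C(r_i, 2) ≤ C(143, 2) = 10153. By convexity Σ_i C(r_i, 2) ≥ 86·C(z/86, 2) = z(z − 86)/(2·86), giving z² − 86z − 86·143·142 ≤ 0 and hence z ≤ (1/2)[86 + √(7396 + 4·1746316)] = (1/2)[86 + √6992660] ≈ (1/2)(86 + 2644.3638) = 1365.1819.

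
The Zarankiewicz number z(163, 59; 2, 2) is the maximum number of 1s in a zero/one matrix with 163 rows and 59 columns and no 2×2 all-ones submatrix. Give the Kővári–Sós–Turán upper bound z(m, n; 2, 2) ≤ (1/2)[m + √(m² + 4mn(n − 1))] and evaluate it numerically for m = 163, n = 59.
z(163, 59; 2, 2) ≤ (1/2)[163 + √(163² + 4·163·59·58)] = (1/2)[163 + √2257713] = 832.7844

Kővári–Sós–Turán: let r_1, ..., r_163 be the row sums and z = Σ r_i the total number of 1s. Each pair of columns can share at most one row with both entries 1 (else a 2×2 all-ones block appears), so Σ_i C(r_i, 2) ≤ C(59, 2) = 1711. By convexity Σ_i C(r_i, 2) ≥ 163·C(z/163, 2) = z(z − 163)/(2·163), giving z² − 163z − 163·59·58 ≤ 0 and hence z ≤ (1/2)[163 + √(26569 + 4·557786)] = (1/2)[163 + √2257713] ≈ (1/2)(163 + 1502.5688) = 832.7844.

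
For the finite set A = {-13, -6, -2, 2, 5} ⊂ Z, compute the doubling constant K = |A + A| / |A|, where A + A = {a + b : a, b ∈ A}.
K = |A + A| / |A| = 13/5

Enumerate A + A = {a + b : a, b ∈ A}. With |A| = 5, there are |A|^2 = 25 ordered sum pairs; collecting distinct values, A + A = {-26, -19, -15, -12, -11, -8, -4, -1, 0, 3, 4, 7, 10}, so |A + A| = 13. Thus K = 13/5. For comparison, the minimum possible |A + A| over all 5-element sets is 2·5 − 1 = 9 (so min K = 9/5), attained only by arithmetic progressions.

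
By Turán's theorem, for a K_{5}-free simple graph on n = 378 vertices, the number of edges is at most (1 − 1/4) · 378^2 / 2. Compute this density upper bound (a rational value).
Turán density bound = (3/4) · 378^2/2 = 107163/2 ≈ 53581.5

Turán's theorem: ex(n, K_{r+1}) is achieved by the complete r-partite Turán graph T(n, r) with parts as balanced as possible, and is at most (1 − 1/r) · n^2/2. For r = 4, n = 378: the density bound is (3/4) · 142884/2 = 107163/2 ≈ 53581.5. The integer-valued extremum is e(T(378, 4)) = 53581, which is strictly less than the density bound 107163/2 since 4 ∤ 378 (the parts of T(378, 4) cannot all be equal).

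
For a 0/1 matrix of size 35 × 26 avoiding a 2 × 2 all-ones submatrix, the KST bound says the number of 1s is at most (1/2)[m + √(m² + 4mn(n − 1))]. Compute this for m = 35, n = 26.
z(35, 26; 2, 2) ≤ (1/2)[35 + √(35² + 4·35·26·25)] = (1/2)[35 + √92225] = 169.3428

Kővári–Sós–Turán: let r_1, ..., r_35 be the row sums and z = Σ r_i the total number of 1s. Each pair of columns can share at most one row with both entries 1 (else a 2×2 all-ones block appears), so Σ_i C(r_i, 2) ≤ C(26, 2) = 325. By convexity Σ_i C(r_i, 2) ≥ 35·C(z/35, 2) = z(z − 35)/(2·35), giving z² − 35z − 35·26·25 ≤ 0 and hence z ≤ (1/2)[35 + √(1225 + 4·22750)] = (1/2)[35 + √92225] ≈ (1/2)(35 + 303.6857) = 169.3428.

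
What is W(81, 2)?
W(81, 2) = 81 + 1 = 82

A 2-term AP is any pair of integers, so a monochromatic 2-AP exists iff some colour is used at least twice. With 81 colours, the colouring i ↦ i on {1, ..., 81} uses each colour once, avoiding any monochromatic pair, so W(81, 2) > 81. For {1, ..., 82}, pigeonhole forces two integers of the same colour, which form a monochromatic 2-AP. Hence W(81, 2) = 82.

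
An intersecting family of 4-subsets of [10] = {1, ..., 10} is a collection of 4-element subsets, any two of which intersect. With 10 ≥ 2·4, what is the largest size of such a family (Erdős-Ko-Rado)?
max |F| = C(9, 3) = 84

The Erdős-Ko-Rado theorem states: for n ≥ 2k, an intersecting family of k-subsets of an n-element set has size at most C(n − 1, k − 1), with equality for 'star' families {A ⊆ [n] : |A| = k, i ∈ A} (fix an element i). For n = 10, k = 4: C(9, 3) = 84.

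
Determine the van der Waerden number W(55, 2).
W(55, 2) = 55 + 1 = 56

A 2-term AP is any pair of integers, so a monochromatic 2-AP exists iff some colour is used at least twice. With 55 colours, the colouring i ↦ i on {1, ..., 55} uses each colour once, avoiding any monochromatic pair, so W(55, 2) > 55. For {1, ..., 56}, pigeonhole forces two integers of the same colour, which form a monochromatic 2-AP. Hence W(55, 2) = 56.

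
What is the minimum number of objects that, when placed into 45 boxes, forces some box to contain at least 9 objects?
n = (9 − 1)·45 + 1 = 361

By the generalised pigeonhole principle, to guarantee some box contains ≥ r objects we need more than (r − 1) · k objects total. Threshold: n = (r − 1) · k + 1. With r = 9 and k = 45: n = 8 · 45 + 1 = 360 + 1 = 361. For n = 360 = 8 · 45, we can put exactly 8 objects in every box, avoiding 9 in any single one — so 361 is tight.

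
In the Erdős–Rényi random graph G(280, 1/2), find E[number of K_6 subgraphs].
E[# K_6] = C(280, 6) · (1/2)^C(6, 2) = 634155960900 / 2^15 = 158538990225/8192 ≈ 19352904.080200

For each 6-subset S of vertices (there are C(280, 6) = 634155960900 such S), let X_S = 1 if S induces a K_6 (all C(6, 2) = 15 edges present). Then P(X_S = 1) = (1/2)^15 = 1/32768. By linearity of expectation, E[# K_6] = C(280, 6) · (1/2)^15 = 634155960900 / 32768 = 158538990225/8192 ≈ 19352904.080200.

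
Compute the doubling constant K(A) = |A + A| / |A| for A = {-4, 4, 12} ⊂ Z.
K = |A + A| / |A| = 5/3

Enumerate A + A = {a + b : a, b ∈ A}. With |A| = 3, there are |A|^2 = 9 ordered sum pairs; collecting distinct values, A + A = {-8, 0, 8, 16, 24}, so |A + A| = 5. Thus K = 5/3. Here |A + A| = 2|A| − 1 = 5, the minimum possible — so K = 5/3 is minimal, which holds iff A is an arithmetic progression.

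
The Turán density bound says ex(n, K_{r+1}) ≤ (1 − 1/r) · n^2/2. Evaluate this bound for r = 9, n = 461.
Turán density bound = (8/9) · 461^2/2 = 850084/9 ≈ 94453.7778

Turán's theorem: ex(n, K_{r+1}) is achieved by the complete r-partite Turán graph T(n, r) with parts as balanced as possible, and is at most (1 − 1/r) · n^2/2. For r = 9, n = 461: the density bound is (8/9) · 212521/2 = 850084/9 ≈ 94453.7778. The integer-valued extremum is e(T(461, 9)) = 94453, which is strictly less than the density bound 850084/9 since 9 ∤ 461 (the parts of T(461, 9) cannot all be equal).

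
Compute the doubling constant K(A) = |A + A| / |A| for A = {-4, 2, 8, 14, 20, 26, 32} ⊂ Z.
K = |A + A| / |A| = 13/7

Enumerate A + A = {a + b : a, b ∈ A}. With |A| = 7, there are |A|^2 = 49 ordered sum pairs; collecting distinct values, A + A = {-8, -2, 4, 10, 16, 22, 28, 34, 40, 46, 52, 58, 64}, so |A + A| = 13. Thus K = 13/7. Here |A + A| = 2|A| − 1 = 13, the minimum possible — so K = 13/7 is minimal, which holds iff A is an arithmetic progression.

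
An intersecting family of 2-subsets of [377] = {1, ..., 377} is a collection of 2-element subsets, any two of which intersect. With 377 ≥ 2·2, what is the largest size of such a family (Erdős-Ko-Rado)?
max |F| = C(376, 1) = 376

Erdős-Ko-Rado (1961): when n ≥ 2k, max |F| = C(n−1, k−1). The bound is attained by the star {A : i ∈ A} for any fixed i ∈ [n]. Here C(377−1, 2−1) = C(376, 1) = 376.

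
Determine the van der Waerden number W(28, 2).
W(28, 2) = 28 + 1 = 29

A 2-term AP is any pair of integers, so a monochromatic 2-AP exists iff some colour is used at least twice. With 28 colours, the colouring i ↦ i on {1, ..., 28} uses each colour once, avoiding any monochromatic pair, so W(28, 2) > 28. For {1, ..., 29}, pigeonhole forces two integers of the same colour, which form a monochromatic 2-AP. Hence W(28, 2) = 29.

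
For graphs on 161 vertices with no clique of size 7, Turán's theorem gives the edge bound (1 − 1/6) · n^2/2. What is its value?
Turán density bound = (5/6) · 161^2/2 = 129605/12 ≈ 10800.4167

Turán's theorem: ex(n, K_{r+1}) is achieved by the complete r-partite Turán graph T(n, r) with parts as balanced as possible, and is at most (1 − 1/r) · n^2/2. For r = 6, n = 161: the density bound is (5/6) · 25921/2 = 129605/12 ≈ 10800.4167. The integer-valued extremum is e(T(161, 6)) = 10800, which is strictly less than the density bound 129605/12 since 6 ∤ 161 (the parts of T(161, 6) cannot all be equal).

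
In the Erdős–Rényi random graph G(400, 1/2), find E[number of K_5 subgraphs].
E[# K_5] = C(400, 5) · (1/2)^C(5, 2) = 83218600080 / 2^10 = 5201162505/64 = 81268164.140625

For each 5-subset S of vertices (there are C(400, 5) = 83218600080 such S), let X_S = 1 if S induces a K_5 (all C(5, 2) = 10 edges present). Then P(X_S = 1) = (1/2)^10 = 1/1024. By linearity of expectation, E[# K_5] = C(400, 5) · (1/2)^10 = 83218600080 / 1024 = 5201162505/64 = 81268164.140625.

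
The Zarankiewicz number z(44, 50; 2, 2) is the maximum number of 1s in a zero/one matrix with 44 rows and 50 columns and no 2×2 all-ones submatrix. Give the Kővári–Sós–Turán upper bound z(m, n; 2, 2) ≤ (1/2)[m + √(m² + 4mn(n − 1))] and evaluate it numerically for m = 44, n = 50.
z(44, 50; 2, 2) ≤ (1/2)[44 + √(44² + 4·44·50·49)] = (1/2)[44 + √433136] = 351.0653

Kővári–Sós–Turán: let r_1, ..., r_44 be the row sums and z = Σ r_i the total number of 1s. Each pair of columns can share at most one row with both entries 1 (else a 2×2 all-ones block appears), so Σ_i C(r_i, 2) ≤ C(50, 2) = 1225. By convexity Σ_i C(r_i, 2) ≥ 44·C(z/44, 2) = z(z − 44)/(2·44), giving z² − 44z − 44·50·49 ≤ 0 and hence z ≤ (1/2)[44 + √(1936 + 4·107800)] = (1/2)[44 + √433136] ≈ (1/2)(44 + 658.1307) = 351.0653.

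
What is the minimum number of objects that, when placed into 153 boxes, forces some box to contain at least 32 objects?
n = (32 − 1)·153 + 1 = 4744

By the generalised pigeonhole principle, to guarantee some box contains ≥ r objects we need more than (r − 1) · k objects total. Threshold: n = (r − 1) · k + 1. With r = 32 and k = 153: n = 31 · 153 + 1 = 4743 + 1 = 4744. For n = 4743 = 31 · 153, we can put exactly 31 objects in every box, avoiding 32 in any single one — so 4744 is tight.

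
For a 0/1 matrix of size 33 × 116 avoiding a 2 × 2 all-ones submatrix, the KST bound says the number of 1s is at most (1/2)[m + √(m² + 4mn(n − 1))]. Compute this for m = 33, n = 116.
z(33, 116; 2, 2) ≤ (1/2)[33 + √(33² + 4·33·116·115)] = (1/2)[33 + √1761969] = 680.1959

Kővári–Sós–Turán: let r_1, ..., r_33 be the row sums and z = Σ r_i the total number of 1s. Each pair of columns can share at most one row with both entries 1 (else a 2×2 all-ones block appears), so Σ_i C(r_i, 2) ≤ C(116, 2) = 6670. By convexity Σ_i C(r_i, 2) ≥ 33·C(z/33, 2) = z(z − 33)/(2·33), giving z² − 33z − 33·116·115 ≤ 0 and hence z ≤ (1/2)[33 + √(1089 + 4·440220)] = (1/2)[33 + √1761969] ≈ (1/2)(33 + 1327.3918) = 680.1959.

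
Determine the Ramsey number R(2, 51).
R(2, 51) = 51

R(2, k) = k for all k ≥ 2: in a 2-colouring of K_k, either some edge is red (a red K_2) or all edges are blue (a blue K_k). And K_{50} coloured all-blue has no blue K_51, so R(2, 51) > 50. Hence R(2, 51) = 51.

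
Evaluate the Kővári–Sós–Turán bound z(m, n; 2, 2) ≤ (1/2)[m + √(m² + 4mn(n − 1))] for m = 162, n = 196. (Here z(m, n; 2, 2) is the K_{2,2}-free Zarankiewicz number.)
z(162, 196; 2, 2) ≤ (1/2)[162 + √(162² + 4·162·196·195)] = (1/2)[162 + √24792804] = 2570.6186

Kővári–Sós–Turán: let r_1, ..., r_162 be the row sums and z = Σ r_i the total number of 1s. Each pair of columns can share at most one row with both entries 1 (else a 2×2 all-ones block appears), so Σ_i C(r_i, 2) ≤ C(196, 2) = 19110. By convexity Σ_i C(r_i, 2) ≥ 162·C(z/162, 2) = z(z − 162)/(2·162), giving z² − 162z − 162·196·195 ≤ 0 and hence z ≤ (1/2)[162 + √(26244 + 4·6191640)] = (1/2)[162 + √24792804] ≈ (1/2)(162 + 4979.2373) = 2570.6186.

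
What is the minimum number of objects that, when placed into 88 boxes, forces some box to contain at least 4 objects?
n = (4 − 1)·88 + 1 = 265

By the generalised pigeonhole principle, to guarantee some box contains ≥ r objects we need more than (r − 1) · k objects total. Threshold: n = (r − 1) · k + 1. With r = 4 and k = 88: n = 3 · 88 + 1 = 264 + 1 = 265. For n = 264 = 3 · 88, we can put exactly 3 objects in every box, avoiding 4 in any single one — so 265 is tight.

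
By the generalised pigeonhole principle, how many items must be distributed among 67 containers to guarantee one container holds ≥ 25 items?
n = (25 − 1)·67 + 1 = 1609

By the generalised pigeonhole principle, to guarantee some box contains ≥ r objects we need more than (r − 1) · k objects total. Threshold: n = (r − 1) · k + 1. With r = 25 and k = 67: n = 24 · 67 + 1 = 1608 + 1 = 1609. For n = 1608 = 24 · 67, we can put exactly 24 objects in every box, avoiding 25 in any single one — so 1609 is tight.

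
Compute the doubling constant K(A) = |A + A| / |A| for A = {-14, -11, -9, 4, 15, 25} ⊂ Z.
K = |A + A| / |A| = 21/6 = 7/2

Enumerate A + A = {a + b : a, b ∈ A}. With |A| = 6, there are |A|^2 = 36 ordered sum pairs; collecting distinct values, A + A = {-28, -25, -23, -22, -20, -18, -10, -7, -5, 1, 4, 6, 8, 11, 14, 16, 19, 29, 30, 40, 50}, so |A + A| = 21. Thus K = 21/6 = 7/2. For comparison, the minimum possible |A + A| over all 6-element sets is 2·6 − 1 = 11 (so min K = 11/6), attained only by arithmetic progressions.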